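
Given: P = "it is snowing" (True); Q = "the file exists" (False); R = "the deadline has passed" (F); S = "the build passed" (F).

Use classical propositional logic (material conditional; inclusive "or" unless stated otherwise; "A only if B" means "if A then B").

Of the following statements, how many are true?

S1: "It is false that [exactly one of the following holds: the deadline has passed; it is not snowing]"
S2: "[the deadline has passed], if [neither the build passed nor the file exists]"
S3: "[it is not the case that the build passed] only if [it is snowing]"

2

S1: This is ¬(R ⊕ ¬P).

¬P = ¬T = F
R ⊕ ¬P = F ⊕ F = F
¬(R ⊕ ¬P) = ¬F = T
Hence S1 is true.

S2: Formalization: (S ↓ Q) → R

S ↓ Q = F ↓ F = T
(S ↓ Q) → R = T → F = F
Thus S2 is false.

S3: In symbols: ¬S → P

¬S = ¬F = T
¬S → P = T → T = T
So S3 is true.

2 of the 3 statements are true (S1, S3).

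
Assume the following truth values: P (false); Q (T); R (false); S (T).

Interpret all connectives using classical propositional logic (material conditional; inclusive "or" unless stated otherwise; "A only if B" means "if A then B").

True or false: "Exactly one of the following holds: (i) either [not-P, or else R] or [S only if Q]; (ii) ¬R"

The statement is false.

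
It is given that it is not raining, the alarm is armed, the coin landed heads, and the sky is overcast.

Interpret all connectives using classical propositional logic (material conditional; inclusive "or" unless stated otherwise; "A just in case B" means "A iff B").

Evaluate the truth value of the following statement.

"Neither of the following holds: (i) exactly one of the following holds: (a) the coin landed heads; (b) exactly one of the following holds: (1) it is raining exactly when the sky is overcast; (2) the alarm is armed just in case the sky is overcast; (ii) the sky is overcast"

Let D = "the coin landed heads" (T), K = "it is raining" (F), U = "the sky is overcast" (T), H = "the alarm is armed" (T).
Formalization: (D xor ((K <-> U) xor (H <-> U))) nor U

K <-> U = F <-> T = F
H <-> U = T <-> T = T
(K <-> U) xor (H <-> U) = F xor T = T
D xor ((K <-> U) xor (H <-> U)) = T xor T = F
(D xor ((K <-> U) xor (H <-> U))) nor U = F nor T = F

The statement is false.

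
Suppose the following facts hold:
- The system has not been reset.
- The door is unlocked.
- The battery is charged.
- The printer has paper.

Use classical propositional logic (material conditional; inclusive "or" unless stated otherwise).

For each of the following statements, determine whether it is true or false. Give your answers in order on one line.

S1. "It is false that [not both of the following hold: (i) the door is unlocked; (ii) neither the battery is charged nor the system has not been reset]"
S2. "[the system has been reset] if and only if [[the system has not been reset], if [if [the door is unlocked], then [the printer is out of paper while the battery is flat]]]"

S1 F; S2 F

Let U = "the door is locked" (False), Q = "the battery is charged" (True), M = "the system has been reset" (False), L = "the printer has paper" (True).

S1: This is not (not U nand (Q nor not M)).

not U = not False = True
not M = not False = True
Q nor not M = True nor True = False
not U nand (Q nor not M) = True nand False = True
not (not U nand (Q nor not M)) = not True = False
Thus S1 is false.

S2: This is M iff ((not U -> (not L and not Q)) -> not M).

not U = not False = True
not L = not True = False
not Q = not True = False
not L and not Q = False and False = False
not U -> (not L and not Q) = True -> False = False
not M = not False = True
(not U -> (not L and not Q)) -> not M = False -> True = True
M iff ((not U -> (not L and not Q)) -> not M) = False iff True = False
So S2 is false.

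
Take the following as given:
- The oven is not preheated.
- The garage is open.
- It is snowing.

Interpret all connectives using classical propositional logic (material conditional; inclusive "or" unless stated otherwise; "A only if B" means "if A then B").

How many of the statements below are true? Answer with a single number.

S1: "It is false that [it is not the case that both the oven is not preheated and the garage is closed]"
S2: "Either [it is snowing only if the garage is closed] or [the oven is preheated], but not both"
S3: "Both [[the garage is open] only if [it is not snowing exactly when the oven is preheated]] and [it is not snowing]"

Let P = "the oven is preheated" (False), Q = "the garage is closed" (False), R = "it is snowing" (True).

S1: In symbols: not (not P nand Q)

not P = not False = True
not P nand Q = True nand False = True
not (not P nand Q) = not True = False
Thus S1 is false.

S2: In symbols: (R -> Q) xor P

R -> Q = True -> False = False
(R -> Q) xor P = False xor False = False
Hence S2 is false.

S3: In symbols: (not Q -> (not R iff P)) and not R

not Q = not False = True
not R = not True = False
not R iff P = False iff False = True
not Q -> (not R iff P) = True -> True = True
not R = not True = False
(not Q -> (not R iff P)) and not R = True and False = False
Thus S3 is false.

0 of the 3 statements are true (none).

0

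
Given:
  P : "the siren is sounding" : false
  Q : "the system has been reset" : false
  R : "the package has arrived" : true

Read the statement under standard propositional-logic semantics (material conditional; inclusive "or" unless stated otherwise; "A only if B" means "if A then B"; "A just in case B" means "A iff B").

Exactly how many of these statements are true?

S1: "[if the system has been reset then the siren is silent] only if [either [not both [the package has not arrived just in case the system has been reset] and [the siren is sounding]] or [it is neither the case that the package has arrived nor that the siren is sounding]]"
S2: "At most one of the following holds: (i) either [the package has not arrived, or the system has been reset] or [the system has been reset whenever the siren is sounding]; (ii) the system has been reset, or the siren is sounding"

S1: In symbols: (Q → ¬P) → (((¬R ↔ Q) ↑ P) ∨ (R ↓ P))

¬P = ¬F = T
Q → ¬P = F → T = T
¬R = ¬T = F
¬R ↔ Q = F ↔ F = T
(¬R ↔ Q) ↑ P = T ↑ F = T
R ↓ P = T ↓ F = F
((¬R ↔ Q) ↑ P) ∨ (R ↓ P) = T ∨ F = T
(Q → ¬P) → (((¬R ↔ Q) ↑ P) ∨ (R ↓ P)) = T → T = T
Thus S1 is true.

S2: In symbols: ((¬R ∨ Q) ∨ (P → Q)) ↑ (Q ∨ P)

¬R = ¬T = F
¬R ∨ Q = F ∨ F = F
P → Q = F → F = T
(¬R ∨ Q) ∨ (P → Q) = F ∨ T = T
Q ∨ P = F ∨ F = F
((¬R ∨ Q) ∨ (P → Q)) ↑ (Q ∨ P) = T ↑ F = T
So S2 is true.

True statements: 2.

2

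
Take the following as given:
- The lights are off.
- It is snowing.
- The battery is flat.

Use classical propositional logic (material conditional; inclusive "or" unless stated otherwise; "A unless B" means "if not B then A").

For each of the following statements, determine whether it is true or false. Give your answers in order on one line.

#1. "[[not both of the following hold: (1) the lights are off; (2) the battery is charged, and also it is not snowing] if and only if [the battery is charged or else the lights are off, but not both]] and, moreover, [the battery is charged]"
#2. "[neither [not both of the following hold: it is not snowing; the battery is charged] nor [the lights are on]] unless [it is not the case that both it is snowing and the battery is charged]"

Let P = "the lights are on" (F), R = "the battery is charged" (F), Q = "it is snowing" (T).

#1: In symbols: ((¬P ↑ (R ∧ ¬Q)) ↔ (R ⊕ ¬P)) ∧ R

¬P = ¬F = T
¬Q = ¬T = F
R ∧ ¬Q = F ∧ F = F
¬P ↑ (R ∧ ¬Q) = T ↑ F = T
¬P = ¬F = T
R ⊕ ¬P = F ⊕ T = T
(¬P ↑ (R ∧ ¬Q)) ↔ (R ⊕ ¬P) = T ↔ T = T
((¬P ↑ (R ∧ ¬Q)) ↔ (R ⊕ ¬P)) ∧ R = T ∧ F = F
So #1 is false.

#2: Formalization: ((¬Q ↑ R) ↓ P) ∨ (Q ↑ R)

¬Q = ¬T = F
¬Q ↑ R = F ↑ F = T
(¬Q ↑ R) ↓ P = T ↓ F = F
Q ↑ R = T ↑ F = T
((¬Q ↑ R) ↓ P) ∨ (Q ↑ R) = F ∨ T = T
Thus #2 is true.

#1 false / #2 true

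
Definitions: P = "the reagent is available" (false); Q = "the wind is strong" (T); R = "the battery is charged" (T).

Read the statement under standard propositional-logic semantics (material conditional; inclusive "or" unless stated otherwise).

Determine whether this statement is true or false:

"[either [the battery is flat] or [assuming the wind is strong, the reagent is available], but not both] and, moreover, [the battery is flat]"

Values: R=T, Q=T, P=F.
In symbols: (~R xor (Q -> P)) & ~R

~R = ~T = F
Q -> P = T -> F = F
~R xor (Q -> P) = F xor F = F
~R = ~T = F
(~R xor (Q -> P)) & ~R = F & F = F

false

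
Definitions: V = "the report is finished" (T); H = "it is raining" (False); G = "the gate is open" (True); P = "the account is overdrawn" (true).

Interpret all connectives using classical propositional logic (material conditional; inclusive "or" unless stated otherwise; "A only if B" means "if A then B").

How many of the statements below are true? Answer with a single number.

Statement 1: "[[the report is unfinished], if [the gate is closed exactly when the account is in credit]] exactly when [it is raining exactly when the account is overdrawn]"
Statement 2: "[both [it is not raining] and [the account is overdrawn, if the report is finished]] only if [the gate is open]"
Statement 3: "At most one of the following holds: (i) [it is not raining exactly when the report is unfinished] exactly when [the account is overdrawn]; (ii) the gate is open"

Statement 1: This is ((not G iff not P) -> not V) iff (H iff P).

not G = not True = False
not P = not True = False
not G iff not P = False iff False = True
not V = not True = False
(not G iff not P) -> not V = True -> False = False
H iff P = False iff True = False
((not G iff not P) -> not V) iff (H iff P) = False iff False = True
So Statement 1 is true.

Statement 2: In symbols: (not H and (V -> P)) -> G

not H = not False = True
V -> P = True -> True = True
not H and (V -> P) = True and True = True
(not H and (V -> P)) -> G = True -> True = True
Thus Statement 2 is true.

Statement 3: This is ((not H iff not V) iff P) nand G.

not H = not False = True
not V = not True = False
not H iff not V = True iff False = False
(not H iff not V) iff P = False iff True = False
((not H iff not V) iff P) nand G = False nand True = True
Thus Statement 3 is true.

True statements: 3.

3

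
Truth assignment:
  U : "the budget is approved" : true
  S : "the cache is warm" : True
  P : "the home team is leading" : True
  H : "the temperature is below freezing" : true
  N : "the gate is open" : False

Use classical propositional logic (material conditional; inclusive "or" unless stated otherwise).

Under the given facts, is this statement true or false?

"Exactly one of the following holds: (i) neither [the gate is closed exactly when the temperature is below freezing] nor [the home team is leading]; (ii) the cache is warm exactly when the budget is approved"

true

Values: N=F, H=T, P=T, S=T, U=T.
Formalization: ((¬N ↔ H) ↓ P) ⊕ (S ↔ U)

¬N = ¬F = T
¬N ↔ H = T ↔ T = T
(¬N ↔ H) ↓ P = T ↓ T = F
S ↔ U = T ↔ T = T
((¬N ↔ H) ↓ P) ⊕ (S ↔ U) = F ⊕ T = T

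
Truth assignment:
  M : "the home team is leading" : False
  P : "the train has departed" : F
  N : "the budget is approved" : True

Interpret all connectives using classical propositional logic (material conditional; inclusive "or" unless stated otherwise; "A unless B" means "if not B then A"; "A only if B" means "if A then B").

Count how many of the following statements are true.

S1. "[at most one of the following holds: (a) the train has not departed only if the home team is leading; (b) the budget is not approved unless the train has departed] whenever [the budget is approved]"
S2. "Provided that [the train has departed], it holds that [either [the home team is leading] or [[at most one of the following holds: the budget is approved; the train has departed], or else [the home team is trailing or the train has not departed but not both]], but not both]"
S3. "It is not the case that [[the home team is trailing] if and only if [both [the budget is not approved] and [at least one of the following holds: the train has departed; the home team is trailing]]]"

S1: Formalization: N -> ((~P -> M) nand (~N | P))

~P = ~F = T
~P -> M = T -> F = F
~N = ~T = F
~N | P = F | F = F
(~P -> M) nand (~N | P) = F nand F = T
N -> ((~P -> M) nand (~N | P)) = T -> T = T
So S1 is true.

S2: This is P -> (M xor ((N nand P) | (~M xor ~P))).

N nand P = T nand F = T
~M = ~F = T
~P = ~F = T
~M xor ~P = T xor T = F
(N nand P) | (~M xor ~P) = T | F = T
M xor ((N nand P) | (~M xor ~P)) = F xor T = T
P -> (M xor ((N nand P) | (~M xor ~P))) = F -> T = T
So S2 is true.

S3: Parsed as ~(~M <-> (~N & (P | ~M)))

~M = ~F = T
~N = ~T = F
~M = ~F = T
P | ~M = F | T = T
~N & (P | ~M) = F & T = F
~M <-> (~N & (P | ~M)) = T <-> F = F
~(~M <-> (~N & (P | ~M))) = ~F = T
Thus S3 is true.

Count: 3.

3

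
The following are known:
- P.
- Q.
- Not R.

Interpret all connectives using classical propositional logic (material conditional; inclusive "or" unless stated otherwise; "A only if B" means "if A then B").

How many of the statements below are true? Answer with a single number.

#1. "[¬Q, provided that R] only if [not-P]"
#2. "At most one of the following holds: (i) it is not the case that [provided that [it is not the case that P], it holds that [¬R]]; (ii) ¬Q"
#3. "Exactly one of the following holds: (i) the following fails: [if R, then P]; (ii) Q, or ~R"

#1: Formalization: (R -> ~Q) -> ~P

~Q = ~T = F
R -> ~Q = F -> F = T
~P = ~T = F
(R -> ~Q) -> ~P = T -> F = F
So #1 is false.

#2: This is ~(~P -> ~R) nand ~Q.

~P = ~T = F
~R = ~F = T
~P -> ~R = F -> T = T
~(~P -> ~R) = ~T = F
~Q = ~T = F
~(~P -> ~R) nand ~Q = F nand F = T
Thus #2 is true.

#3: Formalization: ~(R -> P) xor (Q | ~R)

R -> P = F -> T = T
~(R -> P) = ~T = F
~R = ~F = T
Q | ~R = T | T = T
~(R -> P) xor (Q | ~R) = F xor T = T
So #3 is true.

Count: 2.

2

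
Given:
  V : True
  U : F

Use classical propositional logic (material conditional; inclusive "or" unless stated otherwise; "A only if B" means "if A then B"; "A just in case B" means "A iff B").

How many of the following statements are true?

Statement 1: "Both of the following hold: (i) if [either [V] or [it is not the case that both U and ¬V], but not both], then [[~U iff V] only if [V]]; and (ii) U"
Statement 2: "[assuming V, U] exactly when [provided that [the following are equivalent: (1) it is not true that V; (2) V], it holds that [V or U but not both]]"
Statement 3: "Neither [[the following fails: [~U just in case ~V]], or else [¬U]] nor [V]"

0

Statement 1: In symbols: ((V ⊕ (U ↑ ¬V)) → ((¬U ↔ V) → V)) ∧ U

¬V = ¬T = F
U ↑ ¬V = F ↑ F = T
V ⊕ (U ↑ ¬V) = T ⊕ T = F
¬U = ¬F = T
¬U ↔ V = T ↔ T = T
(¬U ↔ V) → V = T → T = T
(V ⊕ (U ↑ ¬V)) → ((¬U ↔ V) → V) = F → T = T
((V ⊕ (U ↑ ¬V)) → ((¬U ↔ V) → V)) ∧ U = T ∧ F = F
Thus Statement 1 is false.

Statement 2: In symbols: (V → U) ↔ ((¬V ↔ V) → (V ⊕ U))

V → U = T → F = F
¬V = ¬T = F
¬V ↔ V = F ↔ T = F
V ⊕ U = T ⊕ F = T
(¬V ↔ V) → (V ⊕ U) = F → T = T
(V → U) ↔ ((¬V ↔ V) → (V ⊕ U)) = F ↔ T = F
Thus Statement 2 is false.

Statement 3: This is (¬(¬U ↔ ¬V) ∨ ¬U) ↓ V.

¬U = ¬F = T
¬V = ¬T = F
¬U ↔ ¬V = T ↔ F = F
¬(¬U ↔ ¬V) = ¬F = T
¬U = ¬F = T
¬(¬U ↔ ¬V) ∨ ¬U = T ∨ T = T
(¬(¬U ↔ ¬V) ∨ ¬U) ↓ V = T ↓ T = F
Thus Statement 3 is false.

True statements: 0 (none).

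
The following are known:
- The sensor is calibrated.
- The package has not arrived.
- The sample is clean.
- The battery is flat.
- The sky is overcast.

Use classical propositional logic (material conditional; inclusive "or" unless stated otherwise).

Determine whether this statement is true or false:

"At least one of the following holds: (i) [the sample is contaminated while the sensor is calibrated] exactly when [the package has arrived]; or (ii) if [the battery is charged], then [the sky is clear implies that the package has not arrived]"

The statement is true.

Let R = "the sample is contaminated" (F), P = "the sensor is calibrated" (T), Q = "the package has arrived" (F), S = "the battery is charged" (F), U = "the sky is overcast" (T).
Formalization: ((R & P) <-> Q) | (S -> (~U -> ~Q))

R & P = F & T = F
(R & P) <-> Q = F <-> F = T
~U = ~T = F
~Q = ~F = T
~U -> ~Q = F -> T = T
S -> (~U -> ~Q) = F -> T = T
((R & P) <-> Q) | (S -> (~U -> ~Q)) = T | T = T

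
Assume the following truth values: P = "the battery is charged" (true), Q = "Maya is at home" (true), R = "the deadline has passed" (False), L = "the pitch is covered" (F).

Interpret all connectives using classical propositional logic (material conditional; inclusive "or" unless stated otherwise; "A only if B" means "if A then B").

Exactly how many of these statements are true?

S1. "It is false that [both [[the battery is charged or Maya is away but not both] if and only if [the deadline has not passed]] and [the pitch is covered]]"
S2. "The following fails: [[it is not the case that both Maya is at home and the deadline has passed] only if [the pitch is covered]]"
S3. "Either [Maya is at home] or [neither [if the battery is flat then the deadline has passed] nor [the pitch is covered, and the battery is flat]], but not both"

3

S1: Formalization: ¬(((P ⊕ ¬Q) ↔ ¬R) ∧ L)

¬Q = ¬T = F
P ⊕ ¬Q = T ⊕ F = T
¬R = ¬F = T
(P ⊕ ¬Q) ↔ ¬R = T ↔ T = T
((P ⊕ ¬Q) ↔ ¬R) ∧ L = T ∧ F = F
¬(((P ⊕ ¬Q) ↔ ¬R) ∧ L) = ¬F = T
Thus S1 is true.

S2: Formalization: ¬((Q ↑ R) → L)

Q ↑ R = T ↑ F = T
(Q ↑ R) → L = T → F = F
¬((Q ↑ R) → L) = ¬F = T
Thus S2 is true.

S3: This is Q ⊕ ((¬P → R) ↓ (L ∧ ¬P)).

¬P = ¬T = F
¬P → R = F → F = T
¬P = ¬T = F
L ∧ ¬P = F ∧ F = F
(¬P → R) ↓ (L ∧ ¬P) = T ↓ F = F
Q ⊕ ((¬P → R) ↓ (L ∧ ¬P)) = T ⊕ F = T
Hence S3 is true.

Count: 3.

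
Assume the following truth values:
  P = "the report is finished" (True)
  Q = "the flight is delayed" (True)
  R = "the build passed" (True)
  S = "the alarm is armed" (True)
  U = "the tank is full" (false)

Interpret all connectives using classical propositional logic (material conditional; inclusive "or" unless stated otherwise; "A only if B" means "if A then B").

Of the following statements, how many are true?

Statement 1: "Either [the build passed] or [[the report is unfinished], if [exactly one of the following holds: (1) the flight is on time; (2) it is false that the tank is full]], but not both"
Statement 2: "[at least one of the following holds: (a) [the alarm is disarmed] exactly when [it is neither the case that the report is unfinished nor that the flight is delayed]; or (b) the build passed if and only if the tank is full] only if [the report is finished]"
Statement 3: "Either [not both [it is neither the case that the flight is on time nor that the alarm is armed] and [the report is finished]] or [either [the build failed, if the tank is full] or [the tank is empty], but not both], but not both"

Statement 1: In symbols: R xor ((~Q xor ~U) -> ~P)

~Q = ~T = F
~U = ~F = T
~Q xor ~U = F xor T = T
~P = ~T = F
(~Q xor ~U) -> ~P = T -> F = F
R xor ((~Q xor ~U) -> ~P) = T xor F = T
Thus Statement 1 is true.

Statement 2: This is ((~S <-> (~P nor Q)) | (R <-> U)) -> P.

~S = ~T = F
~P = ~T = F
~P nor Q = F nor T = F
~S <-> (~P nor Q) = F <-> F = T
R <-> U = T <-> F = F
(~S <-> (~P nor Q)) | (R <-> U) = T | F = T
((~S <-> (~P nor Q)) | (R <-> U)) -> P = T -> T = T
Hence Statement 2 is true.

Statement 3: In symbols: ((~Q nor S) nand P) xor ((U -> ~R) xor ~U)

~Q = ~T = F
~Q nor S = F nor T = F
(~Q nor S) nand P = F nand T = T
~R = ~T = F
U -> ~R = F -> F = T
~U = ~F = T
(U -> ~R) xor ~U = T xor T = F
((~Q nor S) nand P) xor ((U -> ~R) xor ~U) = T xor F = T
So Statement 3 is true.

True statements: 3.

3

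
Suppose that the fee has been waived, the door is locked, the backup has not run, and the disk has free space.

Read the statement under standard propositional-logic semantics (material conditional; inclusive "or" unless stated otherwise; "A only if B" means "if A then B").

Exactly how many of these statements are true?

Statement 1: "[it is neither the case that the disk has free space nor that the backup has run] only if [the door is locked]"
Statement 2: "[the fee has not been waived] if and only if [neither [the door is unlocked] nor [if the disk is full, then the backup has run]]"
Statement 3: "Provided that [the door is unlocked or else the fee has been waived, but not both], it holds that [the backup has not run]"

Let S = "the disk is full" (F), R = "the backup has run" (F), Q = "the door is locked" (T), P = "the fee has been waived" (T).

Statement 1: In symbols: (~S nor R) -> Q

~S = ~F = T
~S nor R = T nor F = F
(~S nor R) -> Q = F -> T = T
Hence Statement 1 is true.

Statement 2: This is ~P <-> (~Q nor (S -> R)).

~P = ~T = F
~Q = ~T = F
S -> R = F -> F = T
~Q nor (S -> R) = F nor T = F
~P <-> (~Q nor (S -> R)) = F <-> F = T
Hence Statement 2 is true.

Statement 3: Parsed as (~Q xor P) -> ~R

~Q = ~T = F
~Q xor P = F xor T = T
~R = ~F = T
(~Q xor P) -> ~R = T -> T = T
Thus Statement 3 is true.

3 of the 3 statements are true.

3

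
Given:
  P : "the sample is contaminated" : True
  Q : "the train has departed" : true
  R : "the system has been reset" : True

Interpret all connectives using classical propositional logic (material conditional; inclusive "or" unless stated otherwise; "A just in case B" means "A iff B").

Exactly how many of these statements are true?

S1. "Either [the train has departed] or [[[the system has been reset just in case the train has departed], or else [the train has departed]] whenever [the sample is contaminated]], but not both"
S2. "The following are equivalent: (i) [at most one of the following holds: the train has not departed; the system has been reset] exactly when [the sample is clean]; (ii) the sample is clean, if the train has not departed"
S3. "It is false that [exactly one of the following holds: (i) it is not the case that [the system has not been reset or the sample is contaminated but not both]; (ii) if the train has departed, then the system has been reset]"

0

S1: Parsed as Q ⊕ (P → ((R ↔ Q) ∨ Q))

R ↔ Q = T ↔ T = T
(R ↔ Q) ∨ Q = T ∨ T = T
P → ((R ↔ Q) ∨ Q) = T → T = T
Q ⊕ (P → ((R ↔ Q) ∨ Q)) = T ⊕ T = F
Hence S1 is false.

S2: This is ((¬Q ↑ R) ↔ ¬P) ↔ (¬Q → ¬P).

¬Q = ¬T = F
¬Q ↑ R = F ↑ T = T
¬P = ¬T = F
(¬Q ↑ R) ↔ ¬P = T ↔ F = F
¬Q = ¬T = F
¬P = ¬T = F
¬Q → ¬P = F → F = T
((¬Q ↑ R) ↔ ¬P) ↔ (¬Q → ¬P) = F ↔ T = F
Hence S2 is false.

S3: Formalization: ¬(¬(¬R ⊕ P) ⊕ (Q → R))

¬R = ¬T = F
¬R ⊕ P = F ⊕ T = T
¬(¬R ⊕ P) = ¬T = F
Q → R = T → T = T
¬(¬R ⊕ P) ⊕ (Q → R) = F ⊕ T = T
¬(¬(¬R ⊕ P) ⊕ (Q → R)) = ¬T = F
So S3 is false.

0 of the 3 statements are true (none).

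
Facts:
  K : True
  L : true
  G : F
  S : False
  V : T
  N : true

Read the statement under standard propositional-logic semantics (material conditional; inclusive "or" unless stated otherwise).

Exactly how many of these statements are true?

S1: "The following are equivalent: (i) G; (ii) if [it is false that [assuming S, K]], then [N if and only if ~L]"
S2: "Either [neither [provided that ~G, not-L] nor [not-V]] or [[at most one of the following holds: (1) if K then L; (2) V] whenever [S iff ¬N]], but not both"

S1: In symbols: G ↔ (¬(S → K) → (N ↔ ¬L))

S → K = F → T = T
¬(S → K) = ¬T = F
¬L = ¬T = F
N ↔ ¬L = T ↔ F = F
¬(S → K) → (N ↔ ¬L) = F → F = T
G ↔ (¬(S → K) → (N ↔ ¬L)) = F ↔ T = F
Hence S1 is false.

S2: In symbols: ((¬G → ¬L) ↓ ¬V) ⊕ ((S ↔ ¬N) → ((K → L) ↑ V))

¬G = ¬F = T
¬L = ¬T = F
¬G → ¬L = T → F = F
¬V = ¬T = F
(¬G → ¬L) ↓ ¬V = F ↓ F = T
¬N = ¬T = F
S ↔ ¬N = F ↔ F = T
K → L = T → T = T
(K → L) ↑ V = T ↑ T = F
(S ↔ ¬N) → ((K → L) ↑ V) = T → F = F
((¬G → ¬L) ↓ ¬V) ⊕ ((S ↔ ¬N) → ((K → L) ↑ V)) = T ⊕ F = T
So S2 is true.

Count: 1.

1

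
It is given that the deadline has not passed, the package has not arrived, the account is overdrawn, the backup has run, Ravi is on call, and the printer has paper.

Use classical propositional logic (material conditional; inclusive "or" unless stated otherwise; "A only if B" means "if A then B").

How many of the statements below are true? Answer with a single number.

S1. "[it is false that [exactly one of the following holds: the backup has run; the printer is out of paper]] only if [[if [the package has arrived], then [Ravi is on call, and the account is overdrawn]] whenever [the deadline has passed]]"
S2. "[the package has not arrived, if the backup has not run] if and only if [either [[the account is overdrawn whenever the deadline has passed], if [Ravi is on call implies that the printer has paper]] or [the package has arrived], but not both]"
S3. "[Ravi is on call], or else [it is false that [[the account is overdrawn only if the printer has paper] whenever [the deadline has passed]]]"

3

Let S = "the backup has run" (T), V = "the printer has paper" (T), P = "the deadline has passed" (F), Q = "the package has arrived" (F), U = "Ravi is on call" (T), R = "the account is overdrawn" (T).

S1: Parsed as ¬(S ⊕ ¬V) → (P → (Q → (U ∧ R)))

¬V = ¬T = F
S ⊕ ¬V = T ⊕ F = T
¬(S ⊕ ¬V) = ¬T = F
U ∧ R = T ∧ T = T
Q → (U ∧ R) = F → T = T
P → (Q → (U ∧ R)) = F → T = T
¬(S ⊕ ¬V) → (P → (Q → (U ∧ R))) = F → T = T
Thus S1 is true.

S2: Parsed as (¬S → ¬Q) ↔ (((U → V) → (P → R)) ⊕ Q)

¬S = ¬T = F
¬Q = ¬F = T
¬S → ¬Q = F → T = T
U → V = T → T = T
P → R = F → T = T
(U → V) → (P → R) = T → T = T
((U → V) → (P → R)) ⊕ Q = T ⊕ F = T
(¬S → ¬Q) ↔ (((U → V) → (P → R)) ⊕ Q) = T ↔ T = T
So S2 is true.

S3: Formalization: U ∨ ¬(P → (R → V))

R → V = T → T = T
P → (R → V) = F → T = T
¬(P → (R → V)) = ¬T = F
U ∨ ¬(P → (R → V)) = T ∨ F = T
Hence S3 is true.

True statements: 3.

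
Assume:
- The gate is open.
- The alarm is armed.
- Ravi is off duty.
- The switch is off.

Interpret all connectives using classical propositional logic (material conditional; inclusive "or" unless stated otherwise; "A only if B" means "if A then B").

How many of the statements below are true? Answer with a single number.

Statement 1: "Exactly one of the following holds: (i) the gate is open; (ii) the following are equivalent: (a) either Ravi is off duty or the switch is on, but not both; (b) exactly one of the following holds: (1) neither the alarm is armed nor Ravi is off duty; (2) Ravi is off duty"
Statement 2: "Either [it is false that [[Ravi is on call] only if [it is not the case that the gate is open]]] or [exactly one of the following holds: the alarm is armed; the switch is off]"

0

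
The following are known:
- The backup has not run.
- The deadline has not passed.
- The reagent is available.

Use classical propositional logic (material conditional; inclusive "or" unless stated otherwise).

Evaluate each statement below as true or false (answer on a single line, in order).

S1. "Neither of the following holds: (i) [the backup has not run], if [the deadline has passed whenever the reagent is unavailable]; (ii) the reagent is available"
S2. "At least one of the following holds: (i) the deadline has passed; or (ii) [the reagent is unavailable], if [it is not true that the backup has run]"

S1 False; S2 False

Let R = "the reagent is available" (T), Q = "the deadline has passed" (F), P = "the backup has run" (F).

S1: Formalization: ((~R -> Q) -> ~P) nor R

~R = ~T = F
~R -> Q = F -> F = T
~P = ~F = T
(~R -> Q) -> ~P = T -> T = T
((~R -> Q) -> ~P) nor R = T nor T = F
So S1 is false.

S2: In symbols: Q | (~P -> ~R)

~P = ~F = T
~R = ~T = F
~P -> ~R = T -> F = F
Q | (~P -> ~R) = F | F = F
Thus S2 is false.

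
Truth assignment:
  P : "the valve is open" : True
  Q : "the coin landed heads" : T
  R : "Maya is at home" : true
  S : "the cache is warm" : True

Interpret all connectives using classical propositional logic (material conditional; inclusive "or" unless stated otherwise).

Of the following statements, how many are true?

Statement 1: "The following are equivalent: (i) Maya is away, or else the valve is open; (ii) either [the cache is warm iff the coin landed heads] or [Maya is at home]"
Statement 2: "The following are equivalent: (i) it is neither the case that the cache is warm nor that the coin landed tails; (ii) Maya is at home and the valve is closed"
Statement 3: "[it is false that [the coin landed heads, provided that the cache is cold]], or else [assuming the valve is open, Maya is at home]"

3

Statement 1: This is (not R or P) iff ((S iff Q) or R).

not R = not True = False
not R or P = False or True = True
S iff Q = True iff True = True
(S iff Q) or R = True or True = True
(not R or P) iff ((S iff Q) or R) = True iff True = True
Hence Statement 1 is true.

Statement 2: This is (S nor not Q) iff (R and not P).

not Q = not True = False
S nor not Q = True nor False = False
not P = not True = False
R and not P = True and False = False
(S nor not Q) iff (R and not P) = False iff False = True
So Statement 2 is true.

Statement 3: Formalization: not (not S -> Q) or (P -> R)

not S = not True = False
not S -> Q = False -> True = True
not (not S -> Q) = not True = False
P -> R = True -> True = True
not (not S -> Q) or (P -> R) = False or True = True
Thus Statement 3 is true.

3 of the 3 statements are true (Statement 1, Statement 2, Statement 3).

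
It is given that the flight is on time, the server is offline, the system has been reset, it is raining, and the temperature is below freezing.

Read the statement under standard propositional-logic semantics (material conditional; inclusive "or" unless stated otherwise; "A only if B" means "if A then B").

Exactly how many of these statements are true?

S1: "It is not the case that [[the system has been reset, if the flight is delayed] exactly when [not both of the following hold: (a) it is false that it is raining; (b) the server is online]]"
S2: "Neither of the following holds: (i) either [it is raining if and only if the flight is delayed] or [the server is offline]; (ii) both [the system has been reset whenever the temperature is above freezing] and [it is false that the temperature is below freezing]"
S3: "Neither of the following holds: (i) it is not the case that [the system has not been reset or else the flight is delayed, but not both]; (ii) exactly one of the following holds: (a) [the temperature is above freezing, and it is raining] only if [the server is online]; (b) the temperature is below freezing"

Let P = "the flight is delayed" (F), R = "the system has been reset" (T), S = "it is raining" (T), Q = "the server is online" (F), U = "the temperature is below freezing" (T).

S1: This is ~((P -> R) <-> (~S nand Q)).

P -> R = F -> T = T
~S = ~T = F
~S nand Q = F nand F = T
(P -> R) <-> (~S nand Q) = T <-> T = T
~((P -> R) <-> (~S nand Q)) = ~T = F
So S1 is false.

S2: Parsed as ((S <-> P) | ~Q) nor ((~U -> R) & ~U)

S <-> P = T <-> F = F
~Q = ~F = T
(S <-> P) | ~Q = F | T = T
~U = ~T = F
~U -> R = F -> T = T
~U = ~T = F
(~U -> R) & ~U = T & F = F
((S <-> P) | ~Q) nor ((~U -> R) & ~U) = T nor F = F
So S2 is false.

S3: This is ~(~R xor P) nor (((~U & S) -> Q) xor U).

~R = ~T = F
~R xor P = F xor F = F
~(~R xor P) = ~F = T
~U = ~T = F
~U & S = F & T = F
(~U & S) -> Q = F -> F = T
((~U & S) -> Q) xor U = T xor T = F
~(~R xor P) nor (((~U & S) -> Q) xor U) = T nor F = F
Thus S3 is false.

0 of the 3 statements are true (none).

0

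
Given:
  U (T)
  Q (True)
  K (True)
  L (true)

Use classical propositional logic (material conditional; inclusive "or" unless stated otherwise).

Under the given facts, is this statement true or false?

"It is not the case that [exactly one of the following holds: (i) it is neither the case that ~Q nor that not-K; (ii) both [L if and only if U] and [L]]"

True.

Values: Q=True, K=True, L=True, U=True.
Formalization: not ((not Q nor not K) xor ((L iff U) and L))

not Q = not True = False
not K = not True = False
not Q nor not K = False nor False = True
L iff U = True iff True = True
(L iff U) and L = True and True = True
(not Q nor not K) xor ((L iff U) and L) = True xor True = False
not ((not Q nor not K) xor ((L iff U) and L)) = not False = True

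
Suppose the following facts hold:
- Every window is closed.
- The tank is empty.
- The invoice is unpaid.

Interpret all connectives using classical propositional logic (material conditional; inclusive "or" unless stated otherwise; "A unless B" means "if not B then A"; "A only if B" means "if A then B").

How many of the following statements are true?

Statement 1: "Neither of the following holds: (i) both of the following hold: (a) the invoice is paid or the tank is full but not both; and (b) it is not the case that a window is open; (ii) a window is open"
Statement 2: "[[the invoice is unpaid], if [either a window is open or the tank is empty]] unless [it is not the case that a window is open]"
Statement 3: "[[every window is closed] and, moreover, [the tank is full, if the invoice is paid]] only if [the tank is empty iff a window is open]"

2

Let R = "the invoice is paid" (False), Q = "the tank is full" (False), P = "a window is open" (False).

Statement 1: This is ((R xor Q) and not P) nor P.

R xor Q = False xor False = False
not P = not False = True
(R xor Q) and not P = False and True = False
((R xor Q) and not P) nor P = False nor False = True
Hence Statement 1 is true.

Statement 2: Formalization: ((P or not Q) -> not R) or not P

not Q = not False = True
P or not Q = False or True = True
not R = not False = True
(P or not Q) -> not R = True -> True = True
not P = not False = True
((P or not Q) -> not R) or not P = True or True = True
So Statement 2 is true.

Statement 3: In symbols: (not P and (R -> Q)) -> (not Q iff P)

not P = not False = True
R -> Q = False -> False = True
not P and (R -> Q) = True and True = True
not Q = not False = True
not Q iff P = True iff False = False
(not P and (R -> Q)) -> (not Q iff P) = True -> False = False
Thus Statement 3 is false.

True statements: 2 (Statement 1, Statement 2).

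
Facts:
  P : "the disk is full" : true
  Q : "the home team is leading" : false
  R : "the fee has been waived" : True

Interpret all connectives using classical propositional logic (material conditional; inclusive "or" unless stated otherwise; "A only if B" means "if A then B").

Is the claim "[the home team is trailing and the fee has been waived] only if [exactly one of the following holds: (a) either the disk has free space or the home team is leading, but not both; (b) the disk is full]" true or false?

true

Values: Q=False, R=True, P=True.
Formalization: (not Q and R) -> ((not P xor Q) xor P)

not Q = not False = True
not Q and R = True and True = True
not P = not True = False
not P xor Q = False xor False = False
(not P xor Q) xor P = False xor True = True
(not Q and R) -> ((not P xor Q) xor P) = True -> True = True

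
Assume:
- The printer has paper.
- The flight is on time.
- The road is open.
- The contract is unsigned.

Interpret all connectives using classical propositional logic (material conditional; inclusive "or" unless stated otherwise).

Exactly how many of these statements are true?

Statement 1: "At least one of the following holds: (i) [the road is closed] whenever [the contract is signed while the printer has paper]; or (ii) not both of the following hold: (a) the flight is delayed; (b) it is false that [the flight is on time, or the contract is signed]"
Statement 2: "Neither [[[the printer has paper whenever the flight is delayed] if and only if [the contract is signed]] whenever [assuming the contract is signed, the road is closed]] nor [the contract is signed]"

2

Let U = "the contract is signed" (F), R = "the printer has paper" (T), L = "the road is closed" (F), Q = "the flight is delayed" (F).

Statement 1: In symbols: ((U ∧ R) → L) ∨ (Q ↑ ¬(¬Q ∨ U))

U ∧ R = F ∧ T = F
(U ∧ R) → L = F → F = T
¬Q = ¬F = T
¬Q ∨ U = T ∨ F = T
¬(¬Q ∨ U) = ¬T = F
Q ↑ ¬(¬Q ∨ U) = F ↑ F = T
((U ∧ R) → L) ∨ (Q ↑ ¬(¬Q ∨ U)) = T ∨ T = T
Thus Statement 1 is true.

Statement 2: Parsed as ((U → L) → ((Q → R) ↔ U)) ↓ U

U → L = F → F = T
Q → R = F → T = T
(Q → R) ↔ U = T ↔ F = F
(U → L) → ((Q → R) ↔ U) = T → F = F
((U → L) → ((Q → R) ↔ U)) ↓ U = F ↓ F = T
So Statement 2 is true.

True statements: 2 (Statement 1, Statement 2).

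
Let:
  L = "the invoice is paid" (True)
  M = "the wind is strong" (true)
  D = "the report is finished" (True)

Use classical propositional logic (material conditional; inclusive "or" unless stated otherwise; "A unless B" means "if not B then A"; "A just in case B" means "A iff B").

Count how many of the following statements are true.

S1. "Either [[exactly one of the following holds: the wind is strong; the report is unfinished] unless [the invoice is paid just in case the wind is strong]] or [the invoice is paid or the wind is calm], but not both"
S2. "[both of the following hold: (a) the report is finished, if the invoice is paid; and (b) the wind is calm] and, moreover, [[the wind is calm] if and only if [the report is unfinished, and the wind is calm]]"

0

S1: In symbols: ((M xor not D) or (L iff M)) xor (L or not M)

not D = not True = False
M xor not D = True xor False = True
L iff M = True iff True = True
(M xor not D) or (L iff M) = True or True = True
not M = not True = False
L or not M = True or False = True
((M xor not D) or (L iff M)) xor (L or not M) = True xor True = False
So S1 is false.

S2: Formalization: ((L -> D) and not M) and (not M iff (not D and not M))

L -> D = True -> True = True
not M = not True = False
(L -> D) and not M = True and False = False
not M = not True = False
not D = not True = False
not M = not True = False
not D and not M = False and False = False
not M iff (not D and not M) = False iff False = True
((L -> D) and not M) and (not M iff (not D and not M)) = False and True = False
Thus S2 is false.

0 of the 2 statements are true (none).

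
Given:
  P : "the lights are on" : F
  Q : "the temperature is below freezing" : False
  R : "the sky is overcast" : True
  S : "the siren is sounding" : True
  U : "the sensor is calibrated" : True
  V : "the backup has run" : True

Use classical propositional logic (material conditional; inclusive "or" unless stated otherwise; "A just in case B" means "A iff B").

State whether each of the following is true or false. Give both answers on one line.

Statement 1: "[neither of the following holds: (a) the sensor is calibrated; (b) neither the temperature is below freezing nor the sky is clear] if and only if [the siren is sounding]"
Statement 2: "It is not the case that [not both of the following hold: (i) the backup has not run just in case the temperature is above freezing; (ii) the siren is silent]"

Statement 1: This is (U nor (Q nor not R)) iff S.

not R = not True = False
Q nor not R = False nor False = True
U nor (Q nor not R) = True nor True = False
(U nor (Q nor not R)) iff S = False iff True = False
So Statement 1 is false.

Statement 2: In symbols: not ((not V iff not Q) nand not S)

not V = not True = False
not Q = not False = True
not V iff not Q = False iff True = False
not S = not True = False
(not V iff not Q) nand not S = False nand False = True
not ((not V iff not Q) nand not S) = not True = False
So Statement 2 is false.

Statement 1 False; Statement 2 False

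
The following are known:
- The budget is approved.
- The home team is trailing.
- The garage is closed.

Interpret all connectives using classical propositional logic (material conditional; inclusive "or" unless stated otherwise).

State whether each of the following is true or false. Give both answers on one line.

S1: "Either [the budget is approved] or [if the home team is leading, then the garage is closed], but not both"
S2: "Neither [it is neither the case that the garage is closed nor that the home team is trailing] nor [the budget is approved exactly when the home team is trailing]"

S1 F / S2 F

Let P = "the budget is approved" (T), Q = "the home team is leading" (F), R = "the garage is closed" (T).

S1: Parsed as P ⊕ (Q → R)

Q → R = F → T = T
P ⊕ (Q → R) = T ⊕ T = F
So S1 is false.

S2: This is (R ↓ ¬Q) ↓ (P ↔ ¬Q).

¬Q = ¬F = T
R ↓ ¬Q = T ↓ T = F
¬Q = ¬F = T
P ↔ ¬Q = T ↔ T = T
(R ↓ ¬Q) ↓ (P ↔ ¬Q) = F ↓ T = F
So S2 is false.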